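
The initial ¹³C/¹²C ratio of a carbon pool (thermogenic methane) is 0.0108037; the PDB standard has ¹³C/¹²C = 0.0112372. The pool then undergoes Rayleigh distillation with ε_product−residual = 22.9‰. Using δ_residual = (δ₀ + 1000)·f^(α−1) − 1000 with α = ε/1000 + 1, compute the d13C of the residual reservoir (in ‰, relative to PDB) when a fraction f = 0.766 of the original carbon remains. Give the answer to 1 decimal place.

δ₀ = (0.0108037/0.0112372 − 1)×1000 = (0.961423 − 1)×1000 = -38.577‰
α − 1 = ε/1000 = 0.0229
f^(α−1) = 0.766^(0.0229) = 0.993914
δ_res = (-38.577 + 1000) × 0.993914 − 1000 = 955.572 − 1000 = -44.43‰

-44.4‰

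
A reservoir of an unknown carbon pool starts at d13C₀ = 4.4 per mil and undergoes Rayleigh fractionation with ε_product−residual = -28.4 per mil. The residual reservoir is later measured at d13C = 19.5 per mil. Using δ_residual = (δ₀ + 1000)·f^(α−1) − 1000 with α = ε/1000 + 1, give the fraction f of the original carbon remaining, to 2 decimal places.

0.59

α − 1 = ε/1000 = -0.0284
(δ_res + 1000)/(δ₀ + 1000) = (19.5 + 1000)/(4.4 + 1000) = 1019.5/1004.4 = 1.015034
f = 1.015034^(1/-0.0284) = exp(ln(1.015034)/-0.0284) = exp(0.01492/-0.0284)
f = exp(-0.5254) = 0.5913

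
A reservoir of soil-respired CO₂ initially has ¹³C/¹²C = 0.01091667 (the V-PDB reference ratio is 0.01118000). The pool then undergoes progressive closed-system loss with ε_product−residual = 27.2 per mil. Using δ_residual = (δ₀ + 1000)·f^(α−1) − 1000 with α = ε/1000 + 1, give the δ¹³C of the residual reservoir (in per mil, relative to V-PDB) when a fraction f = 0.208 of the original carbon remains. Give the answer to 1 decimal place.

δ₀ = (0.01091667/0.01118000 − 1)×1000 = (0.976446 − 1)×1000 = -23.554 per mil
α − 1 = ε/1000 = 0.0272
f^(α−1) = 0.208^(0.0272) = 0.958189
δ_res = (-23.554 + 1000) × 0.958189 − 1000 = 935.620 − 1000 = -64.38 per mil

-64.4 per mil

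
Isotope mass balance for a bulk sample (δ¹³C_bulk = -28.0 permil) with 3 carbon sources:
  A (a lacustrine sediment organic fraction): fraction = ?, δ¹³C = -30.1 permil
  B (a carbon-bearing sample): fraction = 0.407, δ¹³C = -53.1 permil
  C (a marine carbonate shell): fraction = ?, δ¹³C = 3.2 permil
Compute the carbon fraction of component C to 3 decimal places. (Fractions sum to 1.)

Let f_C and f_A be the unknown fractions; fractions sum to 1 so f_C + f_A = 0.593.
Mass balance: Σ fᵢ·δᵢ = δ_bulk ⇒ f_C·(3.2) + f_A·(-30.1) = -28.0 − (-21.612) = -6.388
Substitute f_A = 0.593 − f_C:
f_C·(3.2 − -30.1) = -6.388 − 0.593×(-30.1) = 11.461
f_C = 11.461 / 33.3 = 0.3442

0.344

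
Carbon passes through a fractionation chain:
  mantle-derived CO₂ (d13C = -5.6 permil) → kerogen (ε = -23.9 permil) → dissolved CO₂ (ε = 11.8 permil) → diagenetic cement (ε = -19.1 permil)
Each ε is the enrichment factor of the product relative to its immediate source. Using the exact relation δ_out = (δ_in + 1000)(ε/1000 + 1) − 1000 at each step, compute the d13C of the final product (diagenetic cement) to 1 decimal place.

-36.7 permil

step 1: δ = (-5.60 + 1000)·(-23.9/1000 + 1) − 1000 = -29.37 permil
step 2: δ = (-29.37 + 1000)·(11.8/1000 + 1) − 1000 = -17.91 permil
step 3: δ = (-17.91 + 1000)·(-19.1/1000 + 1) − 1000 = -36.67 permil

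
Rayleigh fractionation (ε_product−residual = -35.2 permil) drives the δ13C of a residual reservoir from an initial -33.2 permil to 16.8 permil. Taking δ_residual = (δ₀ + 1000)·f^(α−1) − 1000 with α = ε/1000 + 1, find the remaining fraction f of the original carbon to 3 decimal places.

α − 1 = ε/1000 = -0.0352
(δ_res + 1000)/(δ₀ + 1000) = (16.8 + 1000)/(-33.2 + 1000) = 1016.8/966.8 = 1.051717
f = 1.051717^(1/-0.0352) = exp(ln(1.051717)/-0.0352) = exp(0.05042/-0.0352)
f = exp(-1.4325) = 0.2387

0.239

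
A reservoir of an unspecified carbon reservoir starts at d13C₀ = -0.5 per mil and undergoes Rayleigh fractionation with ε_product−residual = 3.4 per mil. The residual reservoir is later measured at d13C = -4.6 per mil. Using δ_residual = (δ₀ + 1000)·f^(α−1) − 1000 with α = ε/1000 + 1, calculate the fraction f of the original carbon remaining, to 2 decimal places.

α − 1 = ε/1000 = 0.0034
(δ_res + 1000)/(δ₀ + 1000) = (-4.6 + 1000)/(-0.5 + 1000) = 995.4/999.5 = 0.995898
f = 0.995898^(1/0.0034) = exp(ln(0.995898)/0.0034) = exp(-0.00411/0.0034)
f = exp(-1.2090) = 0.2985

0.30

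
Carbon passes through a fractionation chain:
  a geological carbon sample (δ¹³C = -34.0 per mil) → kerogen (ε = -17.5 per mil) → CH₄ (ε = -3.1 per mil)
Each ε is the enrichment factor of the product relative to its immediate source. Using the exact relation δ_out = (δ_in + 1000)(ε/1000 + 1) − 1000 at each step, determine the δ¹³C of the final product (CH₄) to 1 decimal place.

-53.8 per mil

step 1: δ = (-34.00 + 1000)·(-17.5/1000 + 1) − 1000 = -50.90 per mil
step 2: δ = (-50.90 + 1000)·(-3.1/1000 + 1) − 1000 = -53.85 per mil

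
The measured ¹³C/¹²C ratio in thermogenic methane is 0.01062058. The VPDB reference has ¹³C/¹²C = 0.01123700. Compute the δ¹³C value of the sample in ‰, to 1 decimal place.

δ¹³C = (R_sample / R_standard − 1) × 1000
R_sample / R_standard = 0.01062058 / 0.01123700 = 0.945144
δ¹³C = (0.945144 − 1) × 1000 = -54.86‰

-54.9‰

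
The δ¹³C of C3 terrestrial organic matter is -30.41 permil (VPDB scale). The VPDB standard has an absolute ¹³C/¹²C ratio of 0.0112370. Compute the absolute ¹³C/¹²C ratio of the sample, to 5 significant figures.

0.010895

R_sample = R_standard × (δ¹³C/1000 + 1)
R_sample = 0.0112370 × (-30.41/1000 + 1) = 0.0112370 × 0.969590
R_sample = 0.0108953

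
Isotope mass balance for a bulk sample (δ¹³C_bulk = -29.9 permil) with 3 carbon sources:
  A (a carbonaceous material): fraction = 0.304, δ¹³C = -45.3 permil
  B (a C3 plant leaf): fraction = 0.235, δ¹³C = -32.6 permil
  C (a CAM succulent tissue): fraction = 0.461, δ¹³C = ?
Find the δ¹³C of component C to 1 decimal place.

Isotope mass balance: δ_bulk = Σ fᵢ·δᵢ.
-29.9 = 0.304×(-45.3) + 0.235×(-32.6) + 0.461×δ_C
0.461·δ_C = -29.9 − (-21.432) = -8.468
δ_C = -8.468 / 0.461 = -18.37 permil

-18.4 permil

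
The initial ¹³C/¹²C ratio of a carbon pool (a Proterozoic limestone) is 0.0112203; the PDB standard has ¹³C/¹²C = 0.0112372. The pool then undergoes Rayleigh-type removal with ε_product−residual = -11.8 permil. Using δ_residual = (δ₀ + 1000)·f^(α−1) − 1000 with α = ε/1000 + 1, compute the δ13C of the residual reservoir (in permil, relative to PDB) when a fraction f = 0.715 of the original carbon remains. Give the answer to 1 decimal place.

δ₀ = (0.0112203/0.0112372 − 1)×1000 = (0.998496 − 1)×1000 = -1.504 permil
α − 1 = ε/1000 = -0.0118
f^(α−1) = 0.715^(-0.0118) = 1.003966
δ_res = (-1.504 + 1000) × 1.003966 − 1000 = 1002.457 − 1000 = 2.46 permil

2.5 permil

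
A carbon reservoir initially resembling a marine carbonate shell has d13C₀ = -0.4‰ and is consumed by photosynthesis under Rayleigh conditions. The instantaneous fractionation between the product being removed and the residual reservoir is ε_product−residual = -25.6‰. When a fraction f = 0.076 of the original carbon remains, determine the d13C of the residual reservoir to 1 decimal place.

67.8‰

Rayleigh residual: δ_res = (δ₀ + 1000)·f^(α−1) − 1000
α = ε/1000 + 1 = 0.97440, so α − 1 = -0.02560
f^(α−1) = 0.076^(-0.02560) = 1.068197
δ_res = (-0.4 + 1000) × 1.068197 − 1000 = 1067.769 − 1000 = 67.77‰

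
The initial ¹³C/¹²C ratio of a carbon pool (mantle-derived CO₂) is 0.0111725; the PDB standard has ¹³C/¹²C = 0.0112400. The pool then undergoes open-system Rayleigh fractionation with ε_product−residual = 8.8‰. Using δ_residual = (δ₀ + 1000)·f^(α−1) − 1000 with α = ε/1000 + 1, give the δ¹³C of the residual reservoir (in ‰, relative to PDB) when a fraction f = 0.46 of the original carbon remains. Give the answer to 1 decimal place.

-12.8‰

δ₀ = (0.0111725/0.0112400 − 1)×1000 = (0.993995 − 1)×1000 = -6.005‰
α − 1 = ε/1000 = 0.0088
f^(α−1) = 0.46^(0.0088) = 0.993190
δ_res = (-6.005 + 1000) × 0.993190 − 1000 = 987.225 − 1000 = -12.77‰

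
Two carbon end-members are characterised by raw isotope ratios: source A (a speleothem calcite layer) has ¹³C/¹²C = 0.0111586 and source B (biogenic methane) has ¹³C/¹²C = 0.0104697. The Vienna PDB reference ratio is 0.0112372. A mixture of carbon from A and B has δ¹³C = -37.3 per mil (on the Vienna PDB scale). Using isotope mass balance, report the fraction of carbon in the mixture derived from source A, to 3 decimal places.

0.506

δ_A = (0.0111586/0.0112372 − 1)×1000 = (0.993005 − 1)×1000 = -6.995 per mil
δ_B = (0.0104697/0.0112372 − 1)×1000 = (0.931700 − 1)×1000 = -68.300 per mil
f_A = (δ_mix − δ_B)/(δ_A − δ_B) = (-37.3 − (-68.300))/(-6.995 − (-68.300))
f_A = 31.000 / 61.305 = 0.5057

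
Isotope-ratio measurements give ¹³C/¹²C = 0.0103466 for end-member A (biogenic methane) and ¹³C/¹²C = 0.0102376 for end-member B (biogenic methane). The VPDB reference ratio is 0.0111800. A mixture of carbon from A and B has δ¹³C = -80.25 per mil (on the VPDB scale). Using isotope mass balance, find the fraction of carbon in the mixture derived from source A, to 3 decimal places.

0.415

δ_A = (0.0103466/0.0111800 − 1)×1000 = (0.925456 − 1)×1000 = -74.544 per mil
δ_B = (0.0102376/0.0111800 − 1)×1000 = (0.915707 − 1)×1000 = -84.293 per mil
f_A = (δ_mix − δ_B)/(δ_A − δ_B) = (-80.25 − (-84.293))/(-74.544 − (-84.293))
f_A = 4.043 / 9.750 = 0.4147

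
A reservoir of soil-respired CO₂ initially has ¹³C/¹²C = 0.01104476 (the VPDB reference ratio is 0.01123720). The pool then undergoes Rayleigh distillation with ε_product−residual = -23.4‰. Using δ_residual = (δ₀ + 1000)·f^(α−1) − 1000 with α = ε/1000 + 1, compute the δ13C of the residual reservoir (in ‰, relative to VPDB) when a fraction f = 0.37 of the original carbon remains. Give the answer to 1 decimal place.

6.0‰

δ₀ = (0.01104476/0.01123720 − 1)×1000 = (0.982875 − 1)×1000 = -17.125‰
α − 1 = ε/1000 = -0.0234
f^(α−1) = 0.37^(-0.0234) = 1.023538
δ_res = (-17.125 + 1000) × 1.023538 − 1000 = 1006.010 − 1000 = 6.01‰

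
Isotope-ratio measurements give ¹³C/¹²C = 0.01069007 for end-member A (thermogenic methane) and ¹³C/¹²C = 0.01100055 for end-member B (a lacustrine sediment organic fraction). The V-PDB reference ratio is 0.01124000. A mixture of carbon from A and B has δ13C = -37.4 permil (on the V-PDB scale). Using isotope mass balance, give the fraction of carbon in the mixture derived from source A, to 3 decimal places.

δ_A = (0.01069007/0.01124000 − 1)×1000 = (0.951074 − 1)×1000 = -48.926 permil
δ_B = (0.01100055/0.01124000 − 1)×1000 = (0.978697 − 1)×1000 = -21.303 permil
f_A = (δ_mix − δ_B)/(δ_A − δ_B) = (-37.4 − (-21.303))/(-48.926 − (-21.303))
f_A = -16.097 / -27.623 = 0.5827

0.583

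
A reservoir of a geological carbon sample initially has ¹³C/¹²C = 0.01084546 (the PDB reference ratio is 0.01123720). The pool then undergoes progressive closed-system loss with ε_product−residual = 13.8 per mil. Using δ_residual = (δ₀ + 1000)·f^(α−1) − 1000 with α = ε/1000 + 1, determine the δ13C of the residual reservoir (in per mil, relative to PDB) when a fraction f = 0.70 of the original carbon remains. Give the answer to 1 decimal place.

-39.6 per mil

δ₀ = (0.01084546/0.01123720 − 1)×1000 = (0.965139 − 1)×1000 = -34.861 per mil
α − 1 = ε/1000 = 0.0138
f^(α−1) = 0.70^(0.0138) = 0.995090
δ_res = (-34.861 + 1000) × 0.995090 − 1000 = 960.400 − 1000 = -39.60 per mil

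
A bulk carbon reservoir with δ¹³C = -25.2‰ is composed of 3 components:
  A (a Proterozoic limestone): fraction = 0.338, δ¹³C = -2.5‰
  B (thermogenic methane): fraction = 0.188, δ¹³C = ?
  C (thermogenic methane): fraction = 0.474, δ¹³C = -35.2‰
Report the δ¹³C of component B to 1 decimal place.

Isotope mass balance: δ_bulk = Σ fᵢ·δᵢ.
-25.2 = 0.338×(-2.5) + 0.188×δ_B + 0.474×(-35.2)
0.188·δ_B = -25.2 − (-17.530) = -7.670
δ_B = -7.670 / 0.188 = -40.80‰

-40.8‰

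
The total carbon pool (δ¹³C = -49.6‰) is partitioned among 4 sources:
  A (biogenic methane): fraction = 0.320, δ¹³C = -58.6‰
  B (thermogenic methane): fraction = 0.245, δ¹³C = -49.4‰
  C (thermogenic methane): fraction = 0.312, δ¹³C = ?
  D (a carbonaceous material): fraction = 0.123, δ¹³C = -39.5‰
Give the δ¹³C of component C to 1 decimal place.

Isotope mass balance: δ_bulk = Σ fᵢ·δᵢ.
-49.6 = 0.320×(-58.6) + 0.245×(-49.4) + 0.312×δ_C + 0.123×(-39.5)
0.312·δ_C = -49.6 − (-35.714) = -13.886
δ_C = -13.886 / 0.312 = -44.51‰

-44.5‰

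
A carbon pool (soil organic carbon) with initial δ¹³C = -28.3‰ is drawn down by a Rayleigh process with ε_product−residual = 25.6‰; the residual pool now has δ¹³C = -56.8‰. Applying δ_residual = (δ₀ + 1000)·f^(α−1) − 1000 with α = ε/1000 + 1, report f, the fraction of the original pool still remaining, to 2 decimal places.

0.31

α − 1 = ε/1000 = 0.0256
(δ_res + 1000)/(δ₀ + 1000) = (-56.8 + 1000)/(-28.3 + 1000) = 943.2/971.7 = 0.970670
f = 0.970670^(1/0.0256) = exp(ln(0.970670)/0.0256) = exp(-0.02977/0.0256)
f = exp(-1.1628) = 0.3126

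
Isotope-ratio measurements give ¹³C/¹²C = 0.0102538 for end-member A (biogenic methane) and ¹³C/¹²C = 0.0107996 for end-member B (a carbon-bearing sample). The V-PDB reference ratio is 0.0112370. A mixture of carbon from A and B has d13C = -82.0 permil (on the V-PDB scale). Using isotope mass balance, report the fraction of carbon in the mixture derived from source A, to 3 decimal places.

δ_A = (0.0102538/0.0112370 − 1)×1000 = (0.912503 − 1)×1000 = -87.497 permil
δ_B = (0.0107996/0.0112370 − 1)×1000 = (0.961075 − 1)×1000 = -38.925 permil
f_A = (δ_mix − δ_B)/(δ_A − δ_B) = (-82.0 − (-38.925))/(-87.497 − (-38.925))
f_A = -43.075 / -48.572 = 0.8868

0.887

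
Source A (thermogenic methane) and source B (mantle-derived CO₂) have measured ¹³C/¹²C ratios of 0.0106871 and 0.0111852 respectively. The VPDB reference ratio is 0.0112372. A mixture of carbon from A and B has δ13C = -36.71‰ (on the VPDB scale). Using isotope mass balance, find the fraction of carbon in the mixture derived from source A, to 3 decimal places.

0.724

δ_A = (0.0106871/0.0112372 − 1)×1000 = (0.951047 − 1)×1000 = -48.953‰
δ_B = (0.0111852/0.0112372 − 1)×1000 = (0.995373 − 1)×1000 = -4.627‰
f_A = (δ_mix − δ_B)/(δ_A − δ_B) = (-36.71 − (-4.627))/(-48.953 − (-4.627))
f_A = -32.083 / -44.326 = 0.7238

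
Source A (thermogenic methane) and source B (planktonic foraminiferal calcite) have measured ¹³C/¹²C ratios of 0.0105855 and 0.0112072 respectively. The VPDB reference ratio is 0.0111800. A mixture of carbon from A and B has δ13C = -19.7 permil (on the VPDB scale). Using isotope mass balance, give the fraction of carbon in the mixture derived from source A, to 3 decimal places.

δ_A = (0.0105855/0.0111800 − 1)×1000 = (0.946825 − 1)×1000 = -53.175 permil
δ_B = (0.0112072/0.0111800 − 1)×1000 = (1.002433 − 1)×1000 = 2.433 permil
f_A = (δ_mix − δ_B)/(δ_A − δ_B) = (-19.7 − (2.433))/(-53.175 − (2.433))
f_A = -22.133 / -55.608 = 0.3980

0.398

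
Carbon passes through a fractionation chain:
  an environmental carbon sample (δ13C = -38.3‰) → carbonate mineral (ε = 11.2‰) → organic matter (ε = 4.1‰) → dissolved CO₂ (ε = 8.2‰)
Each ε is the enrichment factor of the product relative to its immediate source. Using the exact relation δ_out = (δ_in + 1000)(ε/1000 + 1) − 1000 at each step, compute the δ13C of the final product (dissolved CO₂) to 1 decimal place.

step 1: δ = (-38.30 + 1000)·(11.2/1000 + 1) − 1000 = -27.53‰
step 2: δ = (-27.53 + 1000)·(4.1/1000 + 1) − 1000 = -23.54‰
step 3: δ = (-23.54 + 1000)·(8.2/1000 + 1) − 1000 = -15.53‰

-15.5‰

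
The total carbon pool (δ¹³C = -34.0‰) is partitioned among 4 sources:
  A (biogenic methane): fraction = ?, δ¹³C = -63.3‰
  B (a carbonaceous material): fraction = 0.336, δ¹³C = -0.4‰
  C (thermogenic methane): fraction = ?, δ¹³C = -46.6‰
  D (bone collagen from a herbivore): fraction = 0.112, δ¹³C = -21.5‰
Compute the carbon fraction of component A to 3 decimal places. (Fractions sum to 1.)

0.343

Let f_A and f_C be the unknown fractions; fractions sum to 1 so f_A + f_C = 0.552.
Mass balance: Σ fᵢ·δᵢ = δ_bulk ⇒ f_A·(-63.3) + f_C·(-46.6) = -34.0 − (-2.542) = -31.458
Substitute f_C = 0.552 − f_A:
f_A·(-63.3 − -46.6) = -31.458 − 0.552×(-46.6) = -5.734
f_A = -5.734 / -16.7 = 0.3434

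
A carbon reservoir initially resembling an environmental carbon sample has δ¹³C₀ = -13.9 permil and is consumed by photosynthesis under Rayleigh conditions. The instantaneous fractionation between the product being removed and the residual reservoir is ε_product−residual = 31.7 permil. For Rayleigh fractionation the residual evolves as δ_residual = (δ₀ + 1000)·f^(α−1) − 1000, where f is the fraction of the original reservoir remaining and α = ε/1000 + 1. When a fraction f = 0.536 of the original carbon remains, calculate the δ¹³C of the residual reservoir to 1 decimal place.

Rayleigh residual: δ_res = (δ₀ + 1000)·f^(α−1) − 1000
α = ε/1000 + 1 = 1.03170, so α − 1 = 0.03170
f^(α−1) = 0.536^(0.03170) = 0.980425
δ_res = (-13.9 + 1000) × 0.980425 − 1000 = 966.797 − 1000 = -33.20 permil

-33.2 permil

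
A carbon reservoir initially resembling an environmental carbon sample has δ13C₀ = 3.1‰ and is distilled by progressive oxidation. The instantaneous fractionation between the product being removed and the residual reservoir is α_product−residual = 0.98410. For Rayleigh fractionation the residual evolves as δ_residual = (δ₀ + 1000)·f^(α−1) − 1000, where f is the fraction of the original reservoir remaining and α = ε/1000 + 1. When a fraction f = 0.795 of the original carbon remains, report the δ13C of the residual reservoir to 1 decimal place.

Rayleigh residual: δ_res = (δ₀ + 1000)·f^(α−1) − 1000
α − 1 = -0.01590
f^(α−1) = 0.795^(-0.01590) = 1.003654
δ_res = (3.1 + 1000) × 1.003654 − 1000 = 1006.766 − 1000 = 6.77‰

6.8‰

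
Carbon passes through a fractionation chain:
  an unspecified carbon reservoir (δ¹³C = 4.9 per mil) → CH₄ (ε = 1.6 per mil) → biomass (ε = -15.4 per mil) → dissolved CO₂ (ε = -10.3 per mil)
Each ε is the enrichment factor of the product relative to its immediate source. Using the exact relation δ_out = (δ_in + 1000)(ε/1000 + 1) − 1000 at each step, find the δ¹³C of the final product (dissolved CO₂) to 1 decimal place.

step 1: δ = (4.90 + 1000)·(1.6/1000 + 1) − 1000 = 6.51 per mil
step 2: δ = (6.51 + 1000)·(-15.4/1000 + 1) − 1000 = -8.99 per mil
step 3: δ = (-8.99 + 1000)·(-10.3/1000 + 1) − 1000 = -19.20 per mil

-19.2 per mil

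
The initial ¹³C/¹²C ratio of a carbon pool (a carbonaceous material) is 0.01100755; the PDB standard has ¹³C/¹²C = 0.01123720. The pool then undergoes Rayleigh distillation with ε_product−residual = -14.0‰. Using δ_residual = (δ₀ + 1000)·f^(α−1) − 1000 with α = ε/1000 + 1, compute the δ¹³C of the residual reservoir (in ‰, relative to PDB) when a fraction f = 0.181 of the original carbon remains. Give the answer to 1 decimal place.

δ₀ = (0.01100755/0.01123720 − 1)×1000 = (0.979563 − 1)×1000 = -20.437‰
α − 1 = ε/1000 = -0.0140
f^(α−1) = 0.181^(-0.0140) = 1.024218
δ_res = (-20.437 + 1000) × 1.024218 − 1000 = 1003.287 − 1000 = 3.29‰

3.3‰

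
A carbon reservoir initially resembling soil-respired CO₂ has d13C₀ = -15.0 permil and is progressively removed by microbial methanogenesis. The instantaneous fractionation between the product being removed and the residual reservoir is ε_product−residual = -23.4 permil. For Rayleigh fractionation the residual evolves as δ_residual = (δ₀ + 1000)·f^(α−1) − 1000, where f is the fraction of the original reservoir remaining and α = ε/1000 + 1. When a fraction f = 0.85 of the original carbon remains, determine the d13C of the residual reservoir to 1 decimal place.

Rayleigh residual: δ_res = (δ₀ + 1000)·f^(α−1) − 1000
α = ε/1000 + 1 = 0.97660, so α − 1 = -0.02340
f^(α−1) = 0.85^(-0.02340) = 1.003810
δ_res = (-15.0 + 1000) × 1.003810 − 1000 = 988.753 − 1000 = -11.25 permil

-11.2 permil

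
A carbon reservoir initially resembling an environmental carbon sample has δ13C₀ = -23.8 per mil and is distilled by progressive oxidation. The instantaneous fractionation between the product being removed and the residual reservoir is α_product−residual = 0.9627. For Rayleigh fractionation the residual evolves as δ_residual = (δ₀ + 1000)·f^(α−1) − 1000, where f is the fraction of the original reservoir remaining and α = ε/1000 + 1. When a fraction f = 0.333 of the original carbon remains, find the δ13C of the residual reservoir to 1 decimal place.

Rayleigh residual: δ_res = (δ₀ + 1000)·f^(α−1) − 1000
α − 1 = -0.03730
f^(α−1) = 0.333^(-0.03730) = 1.041868
δ_res = (-23.8 + 1000) × 1.041868 − 1000 = 1017.072 − 1000 = 17.07 per mil

17.1 per mil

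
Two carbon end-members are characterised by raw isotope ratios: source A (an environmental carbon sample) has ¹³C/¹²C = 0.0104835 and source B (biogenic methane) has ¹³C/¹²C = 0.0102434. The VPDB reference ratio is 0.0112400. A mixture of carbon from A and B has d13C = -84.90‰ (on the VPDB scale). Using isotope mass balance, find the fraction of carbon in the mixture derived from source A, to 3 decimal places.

0.176

δ_A = (0.0104835/0.0112400 − 1)×1000 = (0.932696 − 1)×1000 = -67.304‰
δ_B = (0.0102434/0.0112400 − 1)×1000 = (0.911335 − 1)×1000 = -88.665‰
f_A = (δ_mix − δ_B)/(δ_A − δ_B) = (-84.90 − (-88.665))/(-67.304 − (-88.665))
f_A = 3.765 / 21.361 = 0.1763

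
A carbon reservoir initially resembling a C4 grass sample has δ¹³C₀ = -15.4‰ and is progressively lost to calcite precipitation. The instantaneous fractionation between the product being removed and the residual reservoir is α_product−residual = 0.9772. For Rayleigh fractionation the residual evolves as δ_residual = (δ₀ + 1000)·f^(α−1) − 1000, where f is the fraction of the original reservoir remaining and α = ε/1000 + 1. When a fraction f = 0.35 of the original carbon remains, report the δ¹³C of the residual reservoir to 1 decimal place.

8.5‰

Rayleigh residual: δ_res = (δ₀ + 1000)·f^(α−1) − 1000
α − 1 = -0.02280
f^(α−1) = 0.35^(-0.02280) = 1.024225
δ_res = (-15.4 + 1000) × 1.024225 − 1000 = 1008.452 − 1000 = 8.45‰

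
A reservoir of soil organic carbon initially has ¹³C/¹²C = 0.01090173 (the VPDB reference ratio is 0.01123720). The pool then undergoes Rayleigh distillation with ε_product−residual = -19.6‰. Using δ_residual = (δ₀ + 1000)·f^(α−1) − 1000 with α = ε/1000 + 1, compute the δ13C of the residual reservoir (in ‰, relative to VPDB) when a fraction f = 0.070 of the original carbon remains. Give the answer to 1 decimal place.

22.1‰

δ₀ = (0.01090173/0.01123720 − 1)×1000 = (0.970146 − 1)×1000 = -29.854‰
α − 1 = ε/1000 = -0.0196
f^(α−1) = 0.070^(-0.0196) = 1.053504
δ_res = (-29.854 + 1000) × 1.053504 − 1000 = 1022.053 − 1000 = 22.05‰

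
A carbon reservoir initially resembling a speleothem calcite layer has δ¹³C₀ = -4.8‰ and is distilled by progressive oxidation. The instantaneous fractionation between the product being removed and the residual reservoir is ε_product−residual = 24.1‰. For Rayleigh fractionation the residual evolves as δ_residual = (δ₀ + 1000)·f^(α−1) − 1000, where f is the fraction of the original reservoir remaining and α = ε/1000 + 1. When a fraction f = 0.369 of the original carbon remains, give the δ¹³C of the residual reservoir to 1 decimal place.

-28.4‰

Rayleigh residual: δ_res = (δ₀ + 1000)·f^(α−1) − 1000
α = ε/1000 + 1 = 1.02410, so α − 1 = 0.02410
f^(α−1) = 0.369^(0.02410) = 0.976260
δ_res = (-4.8 + 1000) × 0.976260 − 1000 = 971.574 − 1000 = -28.43‰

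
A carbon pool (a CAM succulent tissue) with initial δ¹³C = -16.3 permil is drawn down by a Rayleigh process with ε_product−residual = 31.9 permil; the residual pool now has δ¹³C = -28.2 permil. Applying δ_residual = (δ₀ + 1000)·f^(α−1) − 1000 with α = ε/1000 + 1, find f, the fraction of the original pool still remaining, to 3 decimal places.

0.683

α − 1 = ε/1000 = 0.0319
(δ_res + 1000)/(δ₀ + 1000) = (-28.2 + 1000)/(-16.3 + 1000) = 971.8/983.7 = 0.987903
f = 0.987903^(1/0.0319) = exp(ln(0.987903)/0.0319) = exp(-0.01217/0.0319)
f = exp(-0.3815) = 0.6828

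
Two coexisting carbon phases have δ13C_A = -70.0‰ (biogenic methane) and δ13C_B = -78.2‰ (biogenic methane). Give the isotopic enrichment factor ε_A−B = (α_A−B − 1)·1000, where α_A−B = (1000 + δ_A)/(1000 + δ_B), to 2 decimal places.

8.90‰

α_A−B = (1000 + -70.0) / (1000 + -78.2) = 930.0 / 921.8 = 1.008896
ε_A−B = (1.008896 − 1) × 1000 = 8.896‰
(The approximation ε ≈ δ_A − δ_B would give 8.2‰.)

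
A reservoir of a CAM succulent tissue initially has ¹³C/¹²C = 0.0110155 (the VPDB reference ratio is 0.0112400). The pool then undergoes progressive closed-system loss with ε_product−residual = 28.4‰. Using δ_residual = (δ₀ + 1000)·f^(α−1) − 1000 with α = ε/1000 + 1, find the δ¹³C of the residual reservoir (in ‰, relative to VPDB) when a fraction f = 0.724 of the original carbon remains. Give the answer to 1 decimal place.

δ₀ = (0.0110155/0.0112400 − 1)×1000 = (0.980027 − 1)×1000 = -19.973‰
α − 1 = ε/1000 = 0.0284
f^(α−1) = 0.724^(0.0284) = 0.990870
δ_res = (-19.973 + 1000) × 0.990870 − 1000 = 971.079 − 1000 = -28.92‰

-28.9‰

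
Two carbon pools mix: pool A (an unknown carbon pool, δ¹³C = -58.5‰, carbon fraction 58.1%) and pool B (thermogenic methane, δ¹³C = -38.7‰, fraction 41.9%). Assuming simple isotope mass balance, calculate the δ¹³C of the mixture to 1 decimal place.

-50.2‰

δ_mix = f_A·δ_A + f_B·δ_B
δ_mix = 0.581 × (-58.5) + 0.419 × (-38.7)
δ_mix = -33.99 + -16.22 = -50.20‰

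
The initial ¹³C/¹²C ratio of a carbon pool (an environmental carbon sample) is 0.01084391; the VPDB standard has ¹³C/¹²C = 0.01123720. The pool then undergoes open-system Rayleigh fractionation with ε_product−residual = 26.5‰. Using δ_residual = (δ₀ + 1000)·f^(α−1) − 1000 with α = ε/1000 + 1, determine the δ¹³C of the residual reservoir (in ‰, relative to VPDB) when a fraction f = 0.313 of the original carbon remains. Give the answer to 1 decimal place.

-64.3‰

δ₀ = (0.01084391/0.01123720 − 1)×1000 = (0.965001 − 1)×1000 = -34.999‰
α − 1 = ε/1000 = 0.0265
f^(α−1) = 0.313^(0.0265) = 0.969688
δ_res = (-34.999 + 1000) × 0.969688 − 1000 = 935.750 − 1000 = -64.25‰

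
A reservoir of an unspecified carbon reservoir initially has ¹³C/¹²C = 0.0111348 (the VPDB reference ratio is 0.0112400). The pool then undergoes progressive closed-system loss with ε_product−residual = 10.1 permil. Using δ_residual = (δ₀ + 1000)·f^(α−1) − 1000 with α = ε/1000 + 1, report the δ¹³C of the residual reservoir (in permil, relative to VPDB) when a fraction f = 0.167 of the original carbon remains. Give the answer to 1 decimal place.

-27.1 permil

δ₀ = (0.0111348/0.0112400 − 1)×1000 = (0.990641 − 1)×1000 = -9.359 permil
α − 1 = ε/1000 = 0.0101
f^(α−1) = 0.167^(0.0101) = 0.982086
δ_res = (-9.359 + 1000) × 0.982086 − 1000 = 972.894 − 1000 = -27.11 permil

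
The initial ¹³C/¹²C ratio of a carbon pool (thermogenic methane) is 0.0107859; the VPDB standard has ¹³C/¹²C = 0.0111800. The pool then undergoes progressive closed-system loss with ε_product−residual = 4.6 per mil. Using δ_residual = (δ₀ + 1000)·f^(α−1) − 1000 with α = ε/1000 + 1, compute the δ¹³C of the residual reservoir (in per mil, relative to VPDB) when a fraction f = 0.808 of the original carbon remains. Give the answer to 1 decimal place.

δ₀ = (0.0107859/0.0111800 − 1)×1000 = (0.964750 − 1)×1000 = -35.250 per mil
α − 1 = ε/1000 = 0.0046
f^(α−1) = 0.808^(0.0046) = 0.999020
δ_res = (-35.250 + 1000) × 0.999020 − 1000 = 963.804 − 1000 = -36.20 per mil

-36.2 per mil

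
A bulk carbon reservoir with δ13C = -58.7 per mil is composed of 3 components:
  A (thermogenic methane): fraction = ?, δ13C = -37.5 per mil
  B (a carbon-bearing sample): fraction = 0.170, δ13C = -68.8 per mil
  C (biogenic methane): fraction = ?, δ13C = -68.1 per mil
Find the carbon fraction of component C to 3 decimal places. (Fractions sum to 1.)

Let f_C and f_A be the unknown fractions; fractions sum to 1 so f_C + f_A = 0.830.
Mass balance: Σ fᵢ·δᵢ = δ_bulk ⇒ f_C·(-68.1) + f_A·(-37.5) = -58.7 − (-11.696) = -47.004
Substitute f_A = 0.830 − f_C:
f_C·(-68.1 − -37.5) = -47.004 − 0.830×(-37.5) = -15.879
f_C = -15.879 / -30.6 = 0.5189

0.519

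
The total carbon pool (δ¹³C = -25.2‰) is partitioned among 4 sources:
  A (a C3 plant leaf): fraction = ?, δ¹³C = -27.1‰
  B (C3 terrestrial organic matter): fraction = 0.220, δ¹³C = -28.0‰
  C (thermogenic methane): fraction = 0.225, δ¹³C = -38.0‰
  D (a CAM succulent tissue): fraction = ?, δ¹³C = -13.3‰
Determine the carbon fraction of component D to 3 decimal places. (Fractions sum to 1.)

0.330

Let f_D and f_A be the unknown fractions; fractions sum to 1 so f_D + f_A = 0.555.
Mass balance: Σ fᵢ·δᵢ = δ_bulk ⇒ f_D·(-13.3) + f_A·(-27.1) = -25.2 − (-14.710) = -10.490
Substitute f_A = 0.555 − f_D:
f_D·(-13.3 − -27.1) = -10.490 − 0.555×(-27.1) = 4.551
f_D = 4.551 / 13.8 = 0.3297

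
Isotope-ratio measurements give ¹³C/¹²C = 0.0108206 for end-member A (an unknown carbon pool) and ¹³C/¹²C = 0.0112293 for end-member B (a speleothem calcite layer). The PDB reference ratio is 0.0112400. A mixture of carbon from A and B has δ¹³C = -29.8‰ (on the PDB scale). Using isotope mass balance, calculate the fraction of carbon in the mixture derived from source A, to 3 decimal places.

δ_A = (0.0108206/0.0112400 − 1)×1000 = (0.962687 − 1)×1000 = -37.313‰
δ_B = (0.0112293/0.0112400 − 1)×1000 = (0.999048 − 1)×1000 = -0.952‰
f_A = (δ_mix − δ_B)/(δ_A − δ_B) = (-29.8 − (-0.952))/(-37.313 − (-0.952))
f_A = -28.848 / -36.361 = 0.7934

0.793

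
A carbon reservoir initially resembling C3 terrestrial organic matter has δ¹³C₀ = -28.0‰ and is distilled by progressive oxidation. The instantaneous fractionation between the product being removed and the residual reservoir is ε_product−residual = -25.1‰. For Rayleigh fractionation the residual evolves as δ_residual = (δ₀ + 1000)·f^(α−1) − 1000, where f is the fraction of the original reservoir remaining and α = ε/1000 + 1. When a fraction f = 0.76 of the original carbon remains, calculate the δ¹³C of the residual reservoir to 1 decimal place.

Rayleigh residual: δ_res = (δ₀ + 1000)·f^(α−1) − 1000
α = ε/1000 + 1 = 0.97490, so α − 1 = -0.02510
f^(α−1) = 0.76^(-0.02510) = 1.006912
δ_res = (-28.0 + 1000) × 1.006912 − 1000 = 978.719 − 1000 = -21.28‰

-21.3‰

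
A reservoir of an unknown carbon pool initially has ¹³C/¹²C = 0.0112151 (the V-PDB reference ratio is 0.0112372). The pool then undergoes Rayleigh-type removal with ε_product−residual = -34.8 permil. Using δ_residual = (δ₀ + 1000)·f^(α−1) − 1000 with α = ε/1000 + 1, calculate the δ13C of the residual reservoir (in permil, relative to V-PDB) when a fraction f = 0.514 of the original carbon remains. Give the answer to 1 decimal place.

δ₀ = (0.0112151/0.0112372 − 1)×1000 = (0.998033 − 1)×1000 = -1.967 permil
α − 1 = ε/1000 = -0.0348
f^(α−1) = 0.514^(-0.0348) = 1.023431
δ_res = (-1.967 + 1000) × 1.023431 − 1000 = 1021.418 − 1000 = 21.42 permil

21.4 permil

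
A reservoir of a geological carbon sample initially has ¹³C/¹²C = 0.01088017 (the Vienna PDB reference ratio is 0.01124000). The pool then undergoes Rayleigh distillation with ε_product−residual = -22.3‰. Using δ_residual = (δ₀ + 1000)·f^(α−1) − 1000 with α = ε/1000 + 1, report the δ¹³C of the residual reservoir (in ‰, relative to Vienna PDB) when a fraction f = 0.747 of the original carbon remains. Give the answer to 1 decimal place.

δ₀ = (0.01088017/0.01124000 − 1)×1000 = (0.967987 − 1)×1000 = -32.013‰
α − 1 = ε/1000 = -0.0223
f^(α−1) = 0.747^(-0.0223) = 1.006526
δ_res = (-32.013 + 1000) × 1.006526 − 1000 = 974.304 − 1000 = -25.70‰

-25.7‰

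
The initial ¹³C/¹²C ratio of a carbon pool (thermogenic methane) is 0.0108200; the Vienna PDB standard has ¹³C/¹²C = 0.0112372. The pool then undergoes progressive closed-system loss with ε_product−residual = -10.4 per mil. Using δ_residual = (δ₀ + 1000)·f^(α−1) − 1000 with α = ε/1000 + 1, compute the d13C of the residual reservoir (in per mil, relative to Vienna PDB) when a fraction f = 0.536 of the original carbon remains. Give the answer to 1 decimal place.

δ₀ = (0.0108200/0.0112372 − 1)×1000 = (0.962873 − 1)×1000 = -37.127 per mil
α − 1 = ε/1000 = -0.0104
f^(α−1) = 0.536^(-0.0104) = 1.006507
δ_res = (-37.127 + 1000) × 1.006507 − 1000 = 969.138 − 1000 = -30.86 per mil

-30.9 per mil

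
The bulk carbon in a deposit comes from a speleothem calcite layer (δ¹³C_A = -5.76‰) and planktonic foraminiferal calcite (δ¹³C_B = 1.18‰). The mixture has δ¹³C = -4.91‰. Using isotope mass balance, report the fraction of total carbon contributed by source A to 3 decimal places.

0.878

δ_mix = f_A·δ_A + (1 − f_A)·δ_B  ⇒  f_A = (δ_mix − δ_B)/(δ_A − δ_B)
f_A = (-4.91 − (1.18)) / (-5.76 − (1.18))
f_A = -6.09 / -6.94 = 0.8775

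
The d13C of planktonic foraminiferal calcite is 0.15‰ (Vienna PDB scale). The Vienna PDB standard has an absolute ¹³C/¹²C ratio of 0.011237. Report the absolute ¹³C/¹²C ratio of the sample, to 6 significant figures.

0.0112387

R_sample = R_standard × (d13C/1000 + 1)
R_sample = 0.011237 × (0.15/1000 + 1) = 0.011237 × 1.000150
R_sample = 0.0112387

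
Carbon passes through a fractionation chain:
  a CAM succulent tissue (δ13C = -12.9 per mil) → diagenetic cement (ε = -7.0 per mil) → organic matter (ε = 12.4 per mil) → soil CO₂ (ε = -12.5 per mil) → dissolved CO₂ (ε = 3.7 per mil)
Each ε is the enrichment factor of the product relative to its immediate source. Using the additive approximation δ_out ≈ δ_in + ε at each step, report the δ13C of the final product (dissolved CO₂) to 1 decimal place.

step 1: δ ≈ -12.9 + (-7.0) = -19.9 per mil
step 2: δ ≈ -19.9 + (12.4) = -7.5 per mil
step 3: δ ≈ -7.5 + (-12.5) = -20.0 per mil
step 4: δ ≈ -20.0 + (3.7) = -16.3 per mil

-16.3 per mil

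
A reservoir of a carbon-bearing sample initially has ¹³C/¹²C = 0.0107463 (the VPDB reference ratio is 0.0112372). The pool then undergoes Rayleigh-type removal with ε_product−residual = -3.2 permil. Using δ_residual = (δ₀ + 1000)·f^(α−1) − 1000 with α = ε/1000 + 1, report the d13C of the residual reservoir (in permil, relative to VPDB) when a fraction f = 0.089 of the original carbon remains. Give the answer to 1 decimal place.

-36.3 permil

δ₀ = (0.0107463/0.0112372 − 1)×1000 = (0.956315 − 1)×1000 = -43.685 permil
α − 1 = ε/1000 = -0.0032
f^(α−1) = 0.089^(-0.0032) = 1.007771
δ_res = (-43.685 + 1000) × 1.007771 − 1000 = 963.746 − 1000 = -36.25 permil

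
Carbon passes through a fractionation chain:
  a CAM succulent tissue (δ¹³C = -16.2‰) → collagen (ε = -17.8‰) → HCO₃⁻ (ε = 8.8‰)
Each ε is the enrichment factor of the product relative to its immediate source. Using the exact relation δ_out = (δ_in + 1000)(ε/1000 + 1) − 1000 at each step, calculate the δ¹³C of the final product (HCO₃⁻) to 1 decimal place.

-25.2‰

step 1: δ = (-16.20 + 1000)·(-17.8/1000 + 1) − 1000 = -33.71‰
step 2: δ = (-33.71 + 1000)·(8.8/1000 + 1) − 1000 = -25.21‰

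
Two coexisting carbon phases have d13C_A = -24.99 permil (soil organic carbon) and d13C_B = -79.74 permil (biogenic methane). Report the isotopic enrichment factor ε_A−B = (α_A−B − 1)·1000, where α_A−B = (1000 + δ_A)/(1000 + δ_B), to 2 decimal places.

α_A−B = (1000 + -24.99) / (1000 + -79.74) = 975.01 / 920.26 = 1.059494
ε_A−B = (1.059494 − 1) × 1000 = 59.494 permil
(The approximation ε ≈ δ_A − δ_B would give 54.75 permil.)

59.49 permil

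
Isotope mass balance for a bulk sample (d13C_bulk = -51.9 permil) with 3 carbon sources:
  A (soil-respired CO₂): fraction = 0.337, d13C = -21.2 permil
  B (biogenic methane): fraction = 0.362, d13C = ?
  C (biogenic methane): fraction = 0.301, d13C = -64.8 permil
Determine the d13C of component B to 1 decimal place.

Isotope mass balance: δ_bulk = Σ fᵢ·δᵢ.
-51.9 = 0.337×(-21.2) + 0.362×δ_B + 0.301×(-64.8)
0.362·δ_B = -51.9 − (-26.649) = -25.251
δ_B = -25.251 / 0.362 = -69.75 permil

-69.8 permil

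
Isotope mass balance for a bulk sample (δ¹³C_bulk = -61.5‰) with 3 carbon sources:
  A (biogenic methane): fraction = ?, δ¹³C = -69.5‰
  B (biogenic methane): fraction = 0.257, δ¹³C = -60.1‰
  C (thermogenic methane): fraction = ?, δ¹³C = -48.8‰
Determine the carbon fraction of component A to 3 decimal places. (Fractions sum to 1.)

0.473

Let f_A and f_C be the unknown fractions; fractions sum to 1 so f_A + f_C = 0.743.
Mass balance: Σ fᵢ·δᵢ = δ_bulk ⇒ f_A·(-69.5) + f_C·(-48.8) = -61.5 − (-15.446) = -46.054
Substitute f_C = 0.743 − f_A:
f_A·(-69.5 − -48.8) = -46.054 − 0.743×(-48.8) = -9.796
f_A = -9.796 / -20.7 = 0.4732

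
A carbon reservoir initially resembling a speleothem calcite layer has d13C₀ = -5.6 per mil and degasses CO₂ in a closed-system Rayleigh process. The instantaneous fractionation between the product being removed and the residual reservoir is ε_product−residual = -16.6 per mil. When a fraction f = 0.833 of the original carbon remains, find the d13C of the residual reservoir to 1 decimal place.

Rayleigh residual: δ_res = (δ₀ + 1000)·f^(α−1) − 1000
α = ε/1000 + 1 = 0.98340, so α − 1 = -0.01660
f^(α−1) = 0.833^(-0.01660) = 1.003038
δ_res = (-5.6 + 1000) × 1.003038 − 1000 = 997.421 − 1000 = -2.58 per mil

-2.6 per mil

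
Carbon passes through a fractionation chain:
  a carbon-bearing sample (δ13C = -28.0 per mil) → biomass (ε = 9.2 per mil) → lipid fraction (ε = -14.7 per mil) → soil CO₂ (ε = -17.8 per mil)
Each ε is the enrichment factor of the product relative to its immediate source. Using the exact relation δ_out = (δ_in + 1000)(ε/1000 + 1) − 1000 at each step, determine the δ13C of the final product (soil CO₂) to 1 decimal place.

step 1: δ = (-28.00 + 1000)·(9.2/1000 + 1) − 1000 = -19.06 per mil
step 2: δ = (-19.06 + 1000)·(-14.7/1000 + 1) − 1000 = -33.48 per mil
step 3: δ = (-33.48 + 1000)·(-17.8/1000 + 1) − 1000 = -50.68 per mil

-50.7 per mil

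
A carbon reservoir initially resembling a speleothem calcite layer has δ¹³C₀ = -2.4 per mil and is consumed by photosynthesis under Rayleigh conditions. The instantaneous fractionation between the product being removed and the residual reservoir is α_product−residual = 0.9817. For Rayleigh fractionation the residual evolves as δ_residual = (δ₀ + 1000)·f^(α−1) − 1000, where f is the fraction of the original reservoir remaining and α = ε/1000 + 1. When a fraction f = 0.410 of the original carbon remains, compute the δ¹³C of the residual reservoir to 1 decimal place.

Rayleigh residual: δ_res = (δ₀ + 1000)·f^(α−1) − 1000
α − 1 = -0.01830
f^(α−1) = 0.410^(-0.01830) = 1.016450
δ_res = (-2.4 + 1000) × 1.016450 − 1000 = 1014.011 − 1000 = 14.01 per mil

14.0 per mil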